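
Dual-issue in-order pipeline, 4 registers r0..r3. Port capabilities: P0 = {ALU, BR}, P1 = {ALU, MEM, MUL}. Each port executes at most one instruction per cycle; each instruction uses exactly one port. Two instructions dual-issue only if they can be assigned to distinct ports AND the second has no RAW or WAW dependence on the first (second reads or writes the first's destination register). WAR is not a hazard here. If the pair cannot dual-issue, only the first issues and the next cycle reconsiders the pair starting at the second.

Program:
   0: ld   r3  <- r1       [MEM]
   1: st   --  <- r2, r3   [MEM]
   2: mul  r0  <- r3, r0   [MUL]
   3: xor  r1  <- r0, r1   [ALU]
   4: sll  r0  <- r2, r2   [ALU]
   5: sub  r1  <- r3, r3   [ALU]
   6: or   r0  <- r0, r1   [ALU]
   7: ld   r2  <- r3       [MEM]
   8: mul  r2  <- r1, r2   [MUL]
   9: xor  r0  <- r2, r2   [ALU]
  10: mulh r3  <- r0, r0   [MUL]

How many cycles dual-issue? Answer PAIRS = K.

PAIRS = 2

#0 head=0: ld.MEM i0 no-port MEM/MEM
#1 head=1: st.MEM i1 no-port MEM/MUL
#2 head=2: mul.MUL i2 RAW r0
#3 head=3: xor.ALU sll.ALU i3+i4 dual
#4 head=5: sub.ALU i5 RAW r1
#5 head=6: or.ALU ld.MEM i6+i7 dual
#6 head=8: mul.MUL i8 RAW r2
#7 head=9: xor.ALU i9 RAW r0
#8 head=10: mulh.MUL i10 tail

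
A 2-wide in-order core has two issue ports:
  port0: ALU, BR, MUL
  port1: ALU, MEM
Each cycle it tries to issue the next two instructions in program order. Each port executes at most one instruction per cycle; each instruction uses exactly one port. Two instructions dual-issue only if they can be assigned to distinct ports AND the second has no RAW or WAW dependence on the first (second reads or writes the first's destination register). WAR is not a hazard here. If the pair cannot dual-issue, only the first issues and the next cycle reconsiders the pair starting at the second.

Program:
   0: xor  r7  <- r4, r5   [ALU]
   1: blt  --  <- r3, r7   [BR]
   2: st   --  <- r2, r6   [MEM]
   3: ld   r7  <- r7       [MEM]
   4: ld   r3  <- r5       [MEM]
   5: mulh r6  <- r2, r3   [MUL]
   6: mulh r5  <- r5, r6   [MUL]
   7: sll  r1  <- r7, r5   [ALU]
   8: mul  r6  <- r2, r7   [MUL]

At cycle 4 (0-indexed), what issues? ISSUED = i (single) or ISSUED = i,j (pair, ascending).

  cy0 -> i0 (xor.ALU) RAW r7
  cy1 -> i1/i2 (blt.BR;st.MEM) 2-wide
  cy2 -> i3 (ld.MEM) no-port MEM/MEM
  cy3 -> i4 (ld.MEM) RAW r3
  cy4 -> i5 (mulh.MUL) no-port MUL/MUL
  cy5 -> i6 (mulh.MUL) RAW r5
  cy6 -> i7/i8 (sll.ALU;mul.MUL) 2-wide

ISSUED = 5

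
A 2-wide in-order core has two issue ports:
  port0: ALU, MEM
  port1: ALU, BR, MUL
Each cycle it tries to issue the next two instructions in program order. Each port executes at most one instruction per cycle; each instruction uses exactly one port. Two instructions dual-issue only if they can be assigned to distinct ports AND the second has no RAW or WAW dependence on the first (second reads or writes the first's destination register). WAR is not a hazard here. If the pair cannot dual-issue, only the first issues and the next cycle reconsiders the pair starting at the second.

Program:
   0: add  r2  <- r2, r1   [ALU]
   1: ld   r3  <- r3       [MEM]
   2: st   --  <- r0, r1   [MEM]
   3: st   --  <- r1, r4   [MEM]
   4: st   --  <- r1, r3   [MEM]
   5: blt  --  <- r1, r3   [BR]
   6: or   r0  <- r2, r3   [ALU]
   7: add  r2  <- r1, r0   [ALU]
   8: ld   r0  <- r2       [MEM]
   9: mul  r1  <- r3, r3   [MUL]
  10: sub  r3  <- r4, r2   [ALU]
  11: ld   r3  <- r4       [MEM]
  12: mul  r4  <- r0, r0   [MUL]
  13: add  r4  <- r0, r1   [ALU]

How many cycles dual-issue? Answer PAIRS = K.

c0: i0,i1 add ld  pair
c1: i2 st  no-port MEM/MEM
c2: i3 st  no-port MEM/MEM
c3: i4,i5 st blt  pair
c4: i6 or  RAW r0
c5: i7 add  RAW r2
c6: i8,i9 ld mul  pair
c7: i10 sub  WAW r3
c8: i11,i12 ld mul  pair
c9: i13 add  tail

PAIRS = 4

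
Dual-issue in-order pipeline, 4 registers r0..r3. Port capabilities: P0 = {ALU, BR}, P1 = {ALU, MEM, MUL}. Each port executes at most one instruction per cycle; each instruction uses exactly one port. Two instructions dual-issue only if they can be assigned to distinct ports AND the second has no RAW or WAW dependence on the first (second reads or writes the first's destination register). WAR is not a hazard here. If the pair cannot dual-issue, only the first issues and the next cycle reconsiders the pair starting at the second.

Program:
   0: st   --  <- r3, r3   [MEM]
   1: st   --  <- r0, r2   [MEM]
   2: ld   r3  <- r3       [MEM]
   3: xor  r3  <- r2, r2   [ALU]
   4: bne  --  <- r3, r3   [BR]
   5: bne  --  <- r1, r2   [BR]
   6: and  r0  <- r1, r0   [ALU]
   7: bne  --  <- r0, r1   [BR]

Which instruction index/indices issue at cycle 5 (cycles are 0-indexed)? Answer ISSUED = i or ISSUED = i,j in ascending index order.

[0] i0  st  -- no-port MEM/MEM
[1] i1  st  -- no-port MEM/MEM
[2] i2  ld  -- WAW r3
[3] i3  xor  -- RAW r3
[4] i4  bne  -- no-port BR/BR
[5] i5/i6  bne and  -- dual
[6] i7  bne  -- tail

ISSUED = 5,6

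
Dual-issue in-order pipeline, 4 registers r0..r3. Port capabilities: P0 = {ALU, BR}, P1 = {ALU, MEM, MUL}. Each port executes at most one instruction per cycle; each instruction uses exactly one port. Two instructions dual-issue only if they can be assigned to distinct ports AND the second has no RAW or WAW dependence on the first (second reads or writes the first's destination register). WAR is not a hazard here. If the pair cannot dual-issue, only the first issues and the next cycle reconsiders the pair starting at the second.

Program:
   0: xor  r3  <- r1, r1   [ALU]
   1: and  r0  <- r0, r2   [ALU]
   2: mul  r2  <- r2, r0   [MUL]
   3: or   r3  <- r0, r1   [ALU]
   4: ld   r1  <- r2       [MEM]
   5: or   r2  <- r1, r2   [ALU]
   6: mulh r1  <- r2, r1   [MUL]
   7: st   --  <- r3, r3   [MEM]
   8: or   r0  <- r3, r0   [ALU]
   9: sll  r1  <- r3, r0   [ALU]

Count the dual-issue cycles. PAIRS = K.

PAIRS = 3

  cy0 -> i0+i1 (xor+and) dual
  cy1 -> i2+i3 (mul+or) dual
  cy2 -> i4 (ld) RAW r1
  cy3 -> i5 (or) RAW r2
  cy4 -> i6 (mulh) no-port MUL/MEM
  cy5 -> i7+i8 (st+or) dual
  cy6 -> i9 (sll) tail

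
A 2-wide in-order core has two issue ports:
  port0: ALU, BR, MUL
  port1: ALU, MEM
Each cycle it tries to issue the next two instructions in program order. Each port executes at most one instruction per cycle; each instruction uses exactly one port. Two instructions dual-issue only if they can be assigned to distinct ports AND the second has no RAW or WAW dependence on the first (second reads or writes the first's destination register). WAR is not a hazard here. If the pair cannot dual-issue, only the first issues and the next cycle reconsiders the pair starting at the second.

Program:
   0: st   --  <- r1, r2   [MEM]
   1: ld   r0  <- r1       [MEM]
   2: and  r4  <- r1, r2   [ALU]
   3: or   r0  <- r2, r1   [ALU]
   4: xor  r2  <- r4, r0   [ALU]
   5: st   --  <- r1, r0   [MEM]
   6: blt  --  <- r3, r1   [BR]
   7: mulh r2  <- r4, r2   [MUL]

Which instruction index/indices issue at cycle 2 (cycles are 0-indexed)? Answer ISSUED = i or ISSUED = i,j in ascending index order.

ISSUED = 3

0. st.MEM @i0  | no-port MEM/MEM
1. ld.MEM+and.ALU @i1+i2  | dual
2. or.ALU @i3  | RAW r0
3. xor.ALU+st.MEM @i4+i5  | dual
4. blt.BR @i6  | no-port BR/MUL
5. mulh.MUL @i7  | tail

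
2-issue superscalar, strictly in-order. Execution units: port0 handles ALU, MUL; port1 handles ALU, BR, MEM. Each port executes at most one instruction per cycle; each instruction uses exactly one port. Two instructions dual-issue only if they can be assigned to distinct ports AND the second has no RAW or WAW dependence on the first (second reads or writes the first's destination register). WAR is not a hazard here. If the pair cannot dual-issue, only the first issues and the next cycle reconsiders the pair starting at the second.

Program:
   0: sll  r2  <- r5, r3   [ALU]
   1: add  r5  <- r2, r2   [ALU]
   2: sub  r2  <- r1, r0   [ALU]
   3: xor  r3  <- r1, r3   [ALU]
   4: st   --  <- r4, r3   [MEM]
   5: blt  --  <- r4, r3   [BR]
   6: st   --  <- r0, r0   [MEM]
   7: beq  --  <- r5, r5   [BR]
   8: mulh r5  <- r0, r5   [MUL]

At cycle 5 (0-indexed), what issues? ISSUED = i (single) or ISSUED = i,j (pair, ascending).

ISSUED = 6

#0 head=0: sll.ALU i0 RAW r2
#1 head=1: add.ALU+sub.ALU i1,i2 2-wide
#2 head=3: xor.ALU i3 RAW r3
#3 head=4: st.MEM i4 no-port MEM/BR
#4 head=5: blt.BR i5 no-port BR/MEM
#5 head=6: st.MEM i6 no-port MEM/BR
#6 head=7: beq.BR+mulh.MUL i7,i8 2-wide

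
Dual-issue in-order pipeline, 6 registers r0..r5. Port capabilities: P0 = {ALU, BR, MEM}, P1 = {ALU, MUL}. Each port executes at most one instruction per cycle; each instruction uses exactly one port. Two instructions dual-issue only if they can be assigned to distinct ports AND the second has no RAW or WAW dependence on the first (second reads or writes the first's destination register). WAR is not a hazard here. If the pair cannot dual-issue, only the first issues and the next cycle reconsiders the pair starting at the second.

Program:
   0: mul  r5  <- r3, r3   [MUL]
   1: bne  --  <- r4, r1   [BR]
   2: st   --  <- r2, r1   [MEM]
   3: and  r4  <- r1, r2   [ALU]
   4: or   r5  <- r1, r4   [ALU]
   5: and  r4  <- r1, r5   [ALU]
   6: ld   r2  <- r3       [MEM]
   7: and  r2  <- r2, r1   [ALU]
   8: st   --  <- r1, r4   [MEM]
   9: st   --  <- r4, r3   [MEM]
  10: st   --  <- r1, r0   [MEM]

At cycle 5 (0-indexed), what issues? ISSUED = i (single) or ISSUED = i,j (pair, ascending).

  cy0 -> i0,i1 (mul bne) pair
  cy1 -> i2,i3 (st and) pair
  cy2 -> i4 (or) RAW r5
  cy3 -> i5,i6 (and ld) pair
  cy4 -> i7,i8 (and st) pair
  cy5 -> i9 (st) no-port MEM/MEM
  cy6 -> i10 (st) tail

ISSUED = 9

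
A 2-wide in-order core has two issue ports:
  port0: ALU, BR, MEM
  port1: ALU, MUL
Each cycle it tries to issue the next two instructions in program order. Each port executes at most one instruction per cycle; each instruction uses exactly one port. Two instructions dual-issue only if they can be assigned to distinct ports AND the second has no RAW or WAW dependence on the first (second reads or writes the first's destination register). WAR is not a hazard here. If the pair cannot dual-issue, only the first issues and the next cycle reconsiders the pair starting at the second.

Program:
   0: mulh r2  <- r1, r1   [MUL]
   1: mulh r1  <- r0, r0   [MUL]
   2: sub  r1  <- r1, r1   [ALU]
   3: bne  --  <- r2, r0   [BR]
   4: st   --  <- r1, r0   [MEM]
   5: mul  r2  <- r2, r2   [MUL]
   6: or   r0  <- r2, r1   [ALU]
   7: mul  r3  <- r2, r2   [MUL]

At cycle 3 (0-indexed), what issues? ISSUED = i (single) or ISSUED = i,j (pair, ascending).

  cy0 -> i0 (mulh.MUL) no-port MUL/MUL
  cy1 -> i1 (mulh.MUL) RAW+WAW r1
  cy2 -> i2&i3 (sub.ALU+bne.BR) 2-wide
  cy3 -> i4&i5 (st.MEM+mul.MUL) 2-wide
  cy4 -> i6&i7 (or.ALU+mul.MUL) 2-wide

ISSUED = 4,5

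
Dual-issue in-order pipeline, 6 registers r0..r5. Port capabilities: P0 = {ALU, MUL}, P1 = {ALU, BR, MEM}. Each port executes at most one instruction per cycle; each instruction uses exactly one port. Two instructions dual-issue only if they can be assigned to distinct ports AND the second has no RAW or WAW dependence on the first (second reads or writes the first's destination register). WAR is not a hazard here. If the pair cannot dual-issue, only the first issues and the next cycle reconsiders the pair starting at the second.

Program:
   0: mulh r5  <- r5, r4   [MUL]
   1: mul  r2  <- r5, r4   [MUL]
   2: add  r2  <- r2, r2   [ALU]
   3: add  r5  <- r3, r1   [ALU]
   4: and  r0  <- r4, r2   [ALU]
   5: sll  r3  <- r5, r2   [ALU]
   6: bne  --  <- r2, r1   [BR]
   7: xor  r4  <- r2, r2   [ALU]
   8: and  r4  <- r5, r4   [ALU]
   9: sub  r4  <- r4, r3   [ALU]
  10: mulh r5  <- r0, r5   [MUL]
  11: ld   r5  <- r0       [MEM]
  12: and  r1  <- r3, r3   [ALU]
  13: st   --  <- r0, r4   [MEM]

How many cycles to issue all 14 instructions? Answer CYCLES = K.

CYCLES = 9

  cy0 -> i0 (mulh.MUL) no-port MUL/MUL
  cy1 -> i1 (mul.MUL) RAW+WAW r2
  cy2 -> i2,i3 (add.ALU+add.ALU) 2-wide
  cy3 -> i4,i5 (and.ALU+sll.ALU) 2-wide
  cy4 -> i6,i7 (bne.BR+xor.ALU) 2-wide
  cy5 -> i8 (and.ALU) RAW+WAW r4
  cy6 -> i9,i10 (sub.ALU+mulh.MUL) 2-wide
  cy7 -> i11,i12 (ld.MEM+and.ALU) 2-wide
  cy8 -> i13 (st.MEM) tail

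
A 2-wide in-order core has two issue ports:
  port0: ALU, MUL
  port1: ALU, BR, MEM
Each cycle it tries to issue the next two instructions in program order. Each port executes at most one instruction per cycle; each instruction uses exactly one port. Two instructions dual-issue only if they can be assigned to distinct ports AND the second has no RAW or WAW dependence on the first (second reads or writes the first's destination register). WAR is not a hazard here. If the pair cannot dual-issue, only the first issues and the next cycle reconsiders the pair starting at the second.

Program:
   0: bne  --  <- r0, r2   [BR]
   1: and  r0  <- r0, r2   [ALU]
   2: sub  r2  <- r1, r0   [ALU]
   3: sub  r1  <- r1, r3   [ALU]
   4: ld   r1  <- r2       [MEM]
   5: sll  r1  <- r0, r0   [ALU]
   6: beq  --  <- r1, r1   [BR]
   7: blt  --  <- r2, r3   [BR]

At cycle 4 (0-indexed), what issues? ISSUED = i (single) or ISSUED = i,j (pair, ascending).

  cy0 -> i0&i1 (bne;and) pair
  cy1 -> i2&i3 (sub;sub) pair
  cy2 -> i4 (ld) WAW r1
  cy3 -> i5 (sll) RAW r1
  cy4 -> i6 (beq) no-port BR/BR
  cy5 -> i7 (blt) tail

ISSUED = 6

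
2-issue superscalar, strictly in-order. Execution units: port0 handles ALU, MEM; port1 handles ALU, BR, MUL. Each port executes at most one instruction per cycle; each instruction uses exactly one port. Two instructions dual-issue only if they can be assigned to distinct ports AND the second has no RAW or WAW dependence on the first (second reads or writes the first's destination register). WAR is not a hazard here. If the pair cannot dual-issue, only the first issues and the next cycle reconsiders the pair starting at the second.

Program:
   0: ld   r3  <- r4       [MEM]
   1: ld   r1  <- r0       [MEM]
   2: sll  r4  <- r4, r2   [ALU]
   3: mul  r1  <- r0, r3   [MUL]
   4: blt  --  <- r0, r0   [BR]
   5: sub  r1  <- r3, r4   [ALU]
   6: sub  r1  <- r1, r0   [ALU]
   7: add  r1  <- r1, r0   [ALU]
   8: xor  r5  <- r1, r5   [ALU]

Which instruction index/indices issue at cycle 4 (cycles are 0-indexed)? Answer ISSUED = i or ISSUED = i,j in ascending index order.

0. ld.MEM @i0  | no-port MEM/MEM
1. ld.MEM;sll.ALU @i1+i2  | dual
2. mul.MUL @i3  | no-port MUL/BR
3. blt.BR;sub.ALU @i4+i5  | dual
4. sub.ALU @i6  | RAW+WAW r1
5. add.ALU @i7  | RAW r1
6. xor.ALU @i8  | tail

ISSUED = 6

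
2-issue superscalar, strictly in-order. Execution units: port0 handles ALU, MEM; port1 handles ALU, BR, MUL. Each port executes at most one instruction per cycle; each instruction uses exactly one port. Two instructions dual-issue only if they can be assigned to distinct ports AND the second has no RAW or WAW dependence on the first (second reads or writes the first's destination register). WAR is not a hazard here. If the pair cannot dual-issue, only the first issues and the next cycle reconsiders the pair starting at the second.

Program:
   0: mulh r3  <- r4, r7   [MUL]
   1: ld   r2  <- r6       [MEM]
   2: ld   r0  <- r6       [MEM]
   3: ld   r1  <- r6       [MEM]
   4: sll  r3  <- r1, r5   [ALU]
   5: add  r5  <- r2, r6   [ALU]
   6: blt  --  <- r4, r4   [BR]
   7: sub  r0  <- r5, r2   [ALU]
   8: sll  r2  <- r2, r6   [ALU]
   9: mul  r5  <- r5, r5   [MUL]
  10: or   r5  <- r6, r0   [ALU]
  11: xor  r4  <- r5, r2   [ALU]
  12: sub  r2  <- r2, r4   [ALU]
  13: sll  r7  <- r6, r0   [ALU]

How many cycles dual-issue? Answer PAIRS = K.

PAIRS = 5

t=0 i0&i1:mulh.MUL ld.MEM ; dual
t=1 i2:ld.MEM ; no-port MEM/MEM
t=2 i3:ld.MEM ; RAW r1
t=3 i4&i5:sll.ALU add.ALU ; dual
t=4 i6&i7:blt.BR sub.ALU ; dual
t=5 i8&i9:sll.ALU mul.MUL ; dual
t=6 i10:or.ALU ; RAW r5
t=7 i11:xor.ALU ; RAW r4
t=8 i12&i13:sub.ALU sll.ALU ; dual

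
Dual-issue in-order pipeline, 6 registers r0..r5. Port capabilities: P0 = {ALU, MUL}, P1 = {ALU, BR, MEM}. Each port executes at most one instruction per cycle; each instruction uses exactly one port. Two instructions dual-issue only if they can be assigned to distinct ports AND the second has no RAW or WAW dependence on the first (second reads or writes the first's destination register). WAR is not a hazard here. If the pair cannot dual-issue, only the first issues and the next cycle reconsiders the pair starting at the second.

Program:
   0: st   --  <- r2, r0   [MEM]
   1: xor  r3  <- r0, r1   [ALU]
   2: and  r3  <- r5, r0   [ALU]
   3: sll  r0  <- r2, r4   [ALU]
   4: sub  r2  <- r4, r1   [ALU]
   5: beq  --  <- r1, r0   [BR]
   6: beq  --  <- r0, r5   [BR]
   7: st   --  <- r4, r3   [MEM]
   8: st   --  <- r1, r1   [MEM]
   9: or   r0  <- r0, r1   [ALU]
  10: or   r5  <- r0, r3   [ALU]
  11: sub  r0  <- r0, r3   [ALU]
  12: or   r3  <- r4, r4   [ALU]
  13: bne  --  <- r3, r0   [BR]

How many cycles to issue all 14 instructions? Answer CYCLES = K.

t=0 i0+i1:st.MEM;xor.ALU ; pair
t=1 i2+i3:and.ALU;sll.ALU ; pair
t=2 i4+i5:sub.ALU;beq.BR ; pair
t=3 i6:beq.BR ; no-port BR/MEM
t=4 i7:st.MEM ; no-port MEM/MEM
t=5 i8+i9:st.MEM;or.ALU ; pair
t=6 i10+i11:or.ALU;sub.ALU ; pair
t=7 i12:or.ALU ; RAW r3
t=8 i13:bne.BR ; tail

CYCLES = 9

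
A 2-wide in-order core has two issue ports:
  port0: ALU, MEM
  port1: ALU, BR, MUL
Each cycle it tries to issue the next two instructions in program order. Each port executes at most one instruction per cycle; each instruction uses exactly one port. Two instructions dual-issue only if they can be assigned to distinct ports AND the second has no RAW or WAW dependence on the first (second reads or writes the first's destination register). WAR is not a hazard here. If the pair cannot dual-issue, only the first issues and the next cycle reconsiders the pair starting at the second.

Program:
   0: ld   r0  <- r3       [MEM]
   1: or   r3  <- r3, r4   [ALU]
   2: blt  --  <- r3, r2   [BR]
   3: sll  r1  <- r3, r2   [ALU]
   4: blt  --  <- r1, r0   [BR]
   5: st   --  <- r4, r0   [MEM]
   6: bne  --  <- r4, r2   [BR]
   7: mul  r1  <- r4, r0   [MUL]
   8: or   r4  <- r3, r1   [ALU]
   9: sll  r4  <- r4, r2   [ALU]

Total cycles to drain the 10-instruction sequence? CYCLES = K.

CYCLES = 7

0. ld.MEM;or.ALU @i0,i1  | 2-wide
1. blt.BR;sll.ALU @i2,i3  | 2-wide
2. blt.BR;st.MEM @i4,i5  | 2-wide
3. bne.BR @i6  | no-port BR/MUL
4. mul.MUL @i7  | RAW r1
5. or.ALU @i8  | RAW+WAW r4
6. sll.ALU @i9  | tail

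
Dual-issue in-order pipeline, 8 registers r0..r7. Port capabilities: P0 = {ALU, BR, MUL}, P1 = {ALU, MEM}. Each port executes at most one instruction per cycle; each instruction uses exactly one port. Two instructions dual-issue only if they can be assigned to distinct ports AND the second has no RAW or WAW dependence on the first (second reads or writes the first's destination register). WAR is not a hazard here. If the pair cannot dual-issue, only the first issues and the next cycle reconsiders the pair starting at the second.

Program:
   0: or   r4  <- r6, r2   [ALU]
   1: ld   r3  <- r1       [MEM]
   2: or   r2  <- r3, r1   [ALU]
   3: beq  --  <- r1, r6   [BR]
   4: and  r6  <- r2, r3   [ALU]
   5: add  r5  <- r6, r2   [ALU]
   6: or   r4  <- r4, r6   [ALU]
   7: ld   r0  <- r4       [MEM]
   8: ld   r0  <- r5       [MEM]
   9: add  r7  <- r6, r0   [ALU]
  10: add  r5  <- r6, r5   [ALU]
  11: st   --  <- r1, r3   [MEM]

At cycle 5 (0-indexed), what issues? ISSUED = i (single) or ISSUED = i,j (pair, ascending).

c0: i0/i1 or.ALU;ld.MEM  pair
c1: i2/i3 or.ALU;beq.BR  pair
c2: i4 and.ALU  RAW r6
c3: i5/i6 add.ALU;or.ALU  pair
c4: i7 ld.MEM  no-port MEM/MEM
c5: i8 ld.MEM  RAW r0
c6: i9/i10 add.ALU;add.ALU  pair
c7: i11 st.MEM  tail

ISSUED = 8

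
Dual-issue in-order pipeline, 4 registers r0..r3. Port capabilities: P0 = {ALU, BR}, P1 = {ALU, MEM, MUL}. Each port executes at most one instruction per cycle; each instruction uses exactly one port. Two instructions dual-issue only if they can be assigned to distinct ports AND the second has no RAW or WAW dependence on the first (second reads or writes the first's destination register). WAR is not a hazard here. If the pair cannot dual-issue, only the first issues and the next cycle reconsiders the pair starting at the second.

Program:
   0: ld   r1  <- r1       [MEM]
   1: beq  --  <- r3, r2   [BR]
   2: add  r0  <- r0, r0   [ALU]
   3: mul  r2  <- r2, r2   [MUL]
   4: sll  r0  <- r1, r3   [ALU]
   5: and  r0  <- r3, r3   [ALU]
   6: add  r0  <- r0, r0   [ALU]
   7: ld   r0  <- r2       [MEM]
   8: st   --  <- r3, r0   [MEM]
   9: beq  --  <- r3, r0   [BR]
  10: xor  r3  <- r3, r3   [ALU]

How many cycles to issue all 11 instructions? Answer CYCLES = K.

CYCLES = 8

t=0 i0,i1:ld+beq ; pair
t=1 i2,i3:add+mul ; pair
t=2 i4:sll ; WAW r0
t=3 i5:and ; RAW+WAW r0
t=4 i6:add ; WAW r0
t=5 i7:ld ; no-port MEM/MEM
t=6 i8,i9:st+beq ; pair
t=7 i10:xor ; tail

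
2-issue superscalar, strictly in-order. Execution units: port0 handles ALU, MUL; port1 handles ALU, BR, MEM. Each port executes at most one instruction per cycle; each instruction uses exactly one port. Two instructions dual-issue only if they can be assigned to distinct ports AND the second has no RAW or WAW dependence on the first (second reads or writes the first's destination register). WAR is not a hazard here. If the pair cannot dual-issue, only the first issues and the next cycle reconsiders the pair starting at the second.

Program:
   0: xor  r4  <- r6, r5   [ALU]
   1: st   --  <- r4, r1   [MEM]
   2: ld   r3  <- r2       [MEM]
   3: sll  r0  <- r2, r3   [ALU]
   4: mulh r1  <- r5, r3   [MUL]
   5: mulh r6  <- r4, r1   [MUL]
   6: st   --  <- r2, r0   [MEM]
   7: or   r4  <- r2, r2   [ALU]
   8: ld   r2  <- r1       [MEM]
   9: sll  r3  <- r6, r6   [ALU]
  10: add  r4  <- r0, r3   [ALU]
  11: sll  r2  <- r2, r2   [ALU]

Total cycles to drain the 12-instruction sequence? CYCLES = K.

CYCLES = 8

  cy0 -> i0 (xor) RAW r4
  cy1 -> i1 (st) no-port MEM/MEM
  cy2 -> i2 (ld) RAW r3
  cy3 -> i3,i4 (sll mulh) pair
  cy4 -> i5,i6 (mulh st) pair
  cy5 -> i7,i8 (or ld) pair
  cy6 -> i9 (sll) RAW r3
  cy7 -> i10,i11 (add sll) pair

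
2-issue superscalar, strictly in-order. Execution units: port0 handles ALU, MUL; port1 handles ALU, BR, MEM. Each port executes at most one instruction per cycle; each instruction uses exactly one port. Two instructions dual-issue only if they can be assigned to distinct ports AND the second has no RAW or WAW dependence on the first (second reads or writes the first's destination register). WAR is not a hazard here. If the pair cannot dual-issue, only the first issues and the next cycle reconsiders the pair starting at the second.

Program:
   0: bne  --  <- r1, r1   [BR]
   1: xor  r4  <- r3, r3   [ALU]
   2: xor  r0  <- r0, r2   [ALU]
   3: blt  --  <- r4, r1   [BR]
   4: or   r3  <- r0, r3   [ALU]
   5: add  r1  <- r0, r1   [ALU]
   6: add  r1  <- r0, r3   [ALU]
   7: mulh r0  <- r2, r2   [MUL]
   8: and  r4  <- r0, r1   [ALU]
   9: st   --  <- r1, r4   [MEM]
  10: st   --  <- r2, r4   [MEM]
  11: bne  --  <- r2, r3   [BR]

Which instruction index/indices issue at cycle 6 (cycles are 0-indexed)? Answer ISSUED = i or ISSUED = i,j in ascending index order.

  cy0 -> i0,i1 (bne.BR+xor.ALU) 2-wide
  cy1 -> i2,i3 (xor.ALU+blt.BR) 2-wide
  cy2 -> i4,i5 (or.ALU+add.ALU) 2-wide
  cy3 -> i6,i7 (add.ALU+mulh.MUL) 2-wide
  cy4 -> i8 (and.ALU) RAW r4
  cy5 -> i9 (st.MEM) no-port MEM/MEM
  cy6 -> i10 (st.MEM) no-port MEM/BR
  cy7 -> i11 (bne.BR) tail

ISSUED = 10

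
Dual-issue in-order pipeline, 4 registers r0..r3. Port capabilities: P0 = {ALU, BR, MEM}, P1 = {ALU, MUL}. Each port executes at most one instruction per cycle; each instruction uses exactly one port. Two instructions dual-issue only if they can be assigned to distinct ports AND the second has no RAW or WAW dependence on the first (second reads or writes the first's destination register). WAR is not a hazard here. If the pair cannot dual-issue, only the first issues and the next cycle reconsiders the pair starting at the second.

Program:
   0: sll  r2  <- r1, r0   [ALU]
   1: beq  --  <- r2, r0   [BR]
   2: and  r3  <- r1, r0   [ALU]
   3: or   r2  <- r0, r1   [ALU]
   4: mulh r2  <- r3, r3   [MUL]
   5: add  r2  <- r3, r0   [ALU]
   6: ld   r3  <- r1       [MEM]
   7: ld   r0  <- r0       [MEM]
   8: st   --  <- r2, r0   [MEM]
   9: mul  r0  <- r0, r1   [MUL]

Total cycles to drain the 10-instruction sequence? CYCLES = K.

t=0 i0:sll.ALU ; RAW r2
t=1 i1+i2:beq.BR and.ALU ; 2-wide
t=2 i3:or.ALU ; WAW r2
t=3 i4:mulh.MUL ; WAW r2
t=4 i5+i6:add.ALU ld.MEM ; 2-wide
t=5 i7:ld.MEM ; no-port MEM/MEM
t=6 i8+i9:st.MEM mul.MUL ; 2-wide

CYCLES = 7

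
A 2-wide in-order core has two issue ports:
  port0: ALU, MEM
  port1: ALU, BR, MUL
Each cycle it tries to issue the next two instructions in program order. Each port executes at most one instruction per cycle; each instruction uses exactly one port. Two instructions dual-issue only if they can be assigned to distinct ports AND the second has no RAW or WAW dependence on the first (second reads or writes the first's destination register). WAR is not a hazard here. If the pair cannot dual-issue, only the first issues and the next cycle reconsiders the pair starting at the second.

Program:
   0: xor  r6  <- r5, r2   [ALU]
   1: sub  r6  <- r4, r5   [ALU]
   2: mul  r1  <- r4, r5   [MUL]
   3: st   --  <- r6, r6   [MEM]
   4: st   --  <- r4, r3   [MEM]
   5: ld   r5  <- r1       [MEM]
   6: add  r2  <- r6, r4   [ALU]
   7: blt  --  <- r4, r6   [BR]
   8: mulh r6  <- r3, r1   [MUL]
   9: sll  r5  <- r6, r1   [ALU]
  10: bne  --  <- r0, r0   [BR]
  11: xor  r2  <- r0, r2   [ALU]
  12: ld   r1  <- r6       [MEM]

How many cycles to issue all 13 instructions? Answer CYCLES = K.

  cy0 -> i0 (xor.ALU) WAW r6
  cy1 -> i1+i2 (sub.ALU;mul.MUL) pair
  cy2 -> i3 (st.MEM) no-port MEM/MEM
  cy3 -> i4 (st.MEM) no-port MEM/MEM
  cy4 -> i5+i6 (ld.MEM;add.ALU) pair
  cy5 -> i7 (blt.BR) no-port BR/MUL
  cy6 -> i8 (mulh.MUL) RAW r6
  cy7 -> i9+i10 (sll.ALU;bne.BR) pair
  cy8 -> i11+i12 (xor.ALU;ld.MEM) pair

CYCLES = 9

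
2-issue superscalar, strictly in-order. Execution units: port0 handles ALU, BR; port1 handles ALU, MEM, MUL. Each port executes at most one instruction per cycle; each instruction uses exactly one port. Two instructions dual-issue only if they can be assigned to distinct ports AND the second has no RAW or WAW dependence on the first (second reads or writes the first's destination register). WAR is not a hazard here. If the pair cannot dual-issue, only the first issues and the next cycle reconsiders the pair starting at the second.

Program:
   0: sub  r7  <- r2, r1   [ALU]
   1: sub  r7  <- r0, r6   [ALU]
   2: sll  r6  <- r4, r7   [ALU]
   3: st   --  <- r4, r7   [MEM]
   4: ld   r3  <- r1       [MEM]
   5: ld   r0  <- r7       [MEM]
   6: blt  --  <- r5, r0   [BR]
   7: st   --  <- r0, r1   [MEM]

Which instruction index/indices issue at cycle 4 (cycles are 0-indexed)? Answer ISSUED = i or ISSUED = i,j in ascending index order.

ISSUED = 5

[0] i0  sub  -- WAW r7
[1] i1  sub  -- RAW r7
[2] i2,i3  sll/st  -- 2-wide
[3] i4  ld  -- no-port MEM/MEM
[4] i5  ld  -- RAW r0
[5] i6,i7  blt/st  -- 2-wide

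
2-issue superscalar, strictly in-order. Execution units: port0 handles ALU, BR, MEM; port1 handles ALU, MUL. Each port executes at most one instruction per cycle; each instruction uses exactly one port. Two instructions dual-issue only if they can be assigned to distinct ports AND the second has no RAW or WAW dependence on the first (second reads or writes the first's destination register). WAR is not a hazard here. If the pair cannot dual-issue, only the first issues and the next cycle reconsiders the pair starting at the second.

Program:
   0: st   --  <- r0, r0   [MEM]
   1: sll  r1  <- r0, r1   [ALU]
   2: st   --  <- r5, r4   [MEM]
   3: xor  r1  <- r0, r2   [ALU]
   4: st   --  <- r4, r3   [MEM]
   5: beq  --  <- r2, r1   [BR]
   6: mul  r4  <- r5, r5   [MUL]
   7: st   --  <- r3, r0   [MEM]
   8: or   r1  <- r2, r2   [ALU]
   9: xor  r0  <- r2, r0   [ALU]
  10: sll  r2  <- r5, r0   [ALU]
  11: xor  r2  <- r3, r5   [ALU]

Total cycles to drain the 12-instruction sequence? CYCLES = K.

CYCLES = 8

t=0 i0+i1:st+sll ; pair
t=1 i2+i3:st+xor ; pair
t=2 i4:st ; no-port MEM/BR
t=3 i5+i6:beq+mul ; pair
t=4 i7+i8:st+or ; pair
t=5 i9:xor ; RAW r0
t=6 i10:sll ; WAW r2
t=7 i11:xor ; tail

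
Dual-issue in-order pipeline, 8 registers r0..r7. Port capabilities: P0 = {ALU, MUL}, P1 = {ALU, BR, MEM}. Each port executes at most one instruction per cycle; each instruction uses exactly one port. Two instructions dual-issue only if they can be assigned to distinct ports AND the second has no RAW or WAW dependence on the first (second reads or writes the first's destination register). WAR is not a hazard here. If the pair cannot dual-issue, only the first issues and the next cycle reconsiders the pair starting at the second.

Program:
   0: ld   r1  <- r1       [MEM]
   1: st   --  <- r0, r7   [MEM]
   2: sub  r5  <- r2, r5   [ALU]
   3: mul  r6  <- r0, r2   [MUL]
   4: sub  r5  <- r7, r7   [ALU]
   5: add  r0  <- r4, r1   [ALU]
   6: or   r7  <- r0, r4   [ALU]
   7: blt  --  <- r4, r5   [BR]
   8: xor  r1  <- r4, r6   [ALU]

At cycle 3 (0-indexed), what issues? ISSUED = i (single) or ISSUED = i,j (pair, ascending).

ISSUED = 5

0. ld.MEM @i0  | no-port MEM/MEM
1. st.MEM sub.ALU @i1/i2  | pair
2. mul.MUL sub.ALU @i3/i4  | pair
3. add.ALU @i5  | RAW r0
4. or.ALU blt.BR @i6/i7  | pair
5. xor.ALU @i8  | tail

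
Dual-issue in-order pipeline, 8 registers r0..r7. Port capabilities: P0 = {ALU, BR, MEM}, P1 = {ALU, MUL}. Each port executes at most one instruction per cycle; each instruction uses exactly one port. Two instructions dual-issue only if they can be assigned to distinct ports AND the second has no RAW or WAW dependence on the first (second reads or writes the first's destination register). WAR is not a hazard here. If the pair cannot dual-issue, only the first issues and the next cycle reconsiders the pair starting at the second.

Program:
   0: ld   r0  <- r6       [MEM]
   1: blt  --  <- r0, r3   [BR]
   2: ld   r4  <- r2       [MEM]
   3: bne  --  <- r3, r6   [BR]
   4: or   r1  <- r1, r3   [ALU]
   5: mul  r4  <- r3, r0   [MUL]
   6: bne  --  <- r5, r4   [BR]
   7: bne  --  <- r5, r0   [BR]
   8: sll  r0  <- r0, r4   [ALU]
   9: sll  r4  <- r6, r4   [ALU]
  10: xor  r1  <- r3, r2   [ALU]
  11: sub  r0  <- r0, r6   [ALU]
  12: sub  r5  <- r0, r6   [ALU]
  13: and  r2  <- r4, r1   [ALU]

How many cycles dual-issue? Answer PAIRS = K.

c0: i0 ld.MEM  no-port MEM/BR
c1: i1 blt.BR  no-port BR/MEM
c2: i2 ld.MEM  no-port MEM/BR
c3: i3&i4 bne.BR or.ALU  dual
c4: i5 mul.MUL  RAW r4
c5: i6 bne.BR  no-port BR/BR
c6: i7&i8 bne.BR sll.ALU  dual
c7: i9&i10 sll.ALU xor.ALU  dual
c8: i11 sub.ALU  RAW r0
c9: i12&i13 sub.ALU and.ALU  dual

PAIRS = 4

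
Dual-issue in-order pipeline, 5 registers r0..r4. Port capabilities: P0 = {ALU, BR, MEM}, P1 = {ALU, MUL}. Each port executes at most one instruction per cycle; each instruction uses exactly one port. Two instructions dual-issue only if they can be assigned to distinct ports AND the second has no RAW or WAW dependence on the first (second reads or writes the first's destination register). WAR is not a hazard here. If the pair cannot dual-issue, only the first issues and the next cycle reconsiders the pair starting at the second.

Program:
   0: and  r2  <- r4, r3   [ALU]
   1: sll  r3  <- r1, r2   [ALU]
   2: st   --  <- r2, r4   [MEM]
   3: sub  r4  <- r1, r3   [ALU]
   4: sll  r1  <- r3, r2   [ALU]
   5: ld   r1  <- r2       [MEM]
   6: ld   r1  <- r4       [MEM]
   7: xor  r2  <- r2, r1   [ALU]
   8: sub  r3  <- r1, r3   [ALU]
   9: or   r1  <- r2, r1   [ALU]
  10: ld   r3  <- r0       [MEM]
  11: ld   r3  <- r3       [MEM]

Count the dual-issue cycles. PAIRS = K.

t=0 i0:and.ALU ; RAW r2
t=1 i1,i2:sll.ALU+st.MEM ; pair
t=2 i3,i4:sub.ALU+sll.ALU ; pair
t=3 i5:ld.MEM ; no-port MEM/MEM
t=4 i6:ld.MEM ; RAW r1
t=5 i7,i8:xor.ALU+sub.ALU ; pair
t=6 i9,i10:or.ALU+ld.MEM ; pair
t=7 i11:ld.MEM ; tail

PAIRS = 4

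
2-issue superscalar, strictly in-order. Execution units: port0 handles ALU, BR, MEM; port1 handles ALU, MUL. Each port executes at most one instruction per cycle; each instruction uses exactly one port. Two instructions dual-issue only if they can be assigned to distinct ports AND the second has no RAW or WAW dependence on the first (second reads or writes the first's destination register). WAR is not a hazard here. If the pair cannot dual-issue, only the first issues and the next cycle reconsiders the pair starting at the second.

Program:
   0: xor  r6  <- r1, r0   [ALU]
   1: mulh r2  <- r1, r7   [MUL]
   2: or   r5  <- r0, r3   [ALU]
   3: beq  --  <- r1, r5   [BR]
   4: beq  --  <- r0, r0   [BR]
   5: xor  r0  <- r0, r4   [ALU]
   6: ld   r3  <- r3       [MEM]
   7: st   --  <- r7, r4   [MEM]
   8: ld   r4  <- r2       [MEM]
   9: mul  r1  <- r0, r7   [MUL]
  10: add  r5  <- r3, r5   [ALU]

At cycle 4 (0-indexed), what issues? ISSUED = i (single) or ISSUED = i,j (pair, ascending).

[0] i0&i1  xor mulh  -- dual
[1] i2  or  -- RAW r5
[2] i3  beq  -- no-port BR/BR
[3] i4&i5  beq xor  -- dual
[4] i6  ld  -- no-port MEM/MEM
[5] i7  st  -- no-port MEM/MEM
[6] i8&i9  ld mul  -- dual
[7] i10  add  -- tail

ISSUED = 6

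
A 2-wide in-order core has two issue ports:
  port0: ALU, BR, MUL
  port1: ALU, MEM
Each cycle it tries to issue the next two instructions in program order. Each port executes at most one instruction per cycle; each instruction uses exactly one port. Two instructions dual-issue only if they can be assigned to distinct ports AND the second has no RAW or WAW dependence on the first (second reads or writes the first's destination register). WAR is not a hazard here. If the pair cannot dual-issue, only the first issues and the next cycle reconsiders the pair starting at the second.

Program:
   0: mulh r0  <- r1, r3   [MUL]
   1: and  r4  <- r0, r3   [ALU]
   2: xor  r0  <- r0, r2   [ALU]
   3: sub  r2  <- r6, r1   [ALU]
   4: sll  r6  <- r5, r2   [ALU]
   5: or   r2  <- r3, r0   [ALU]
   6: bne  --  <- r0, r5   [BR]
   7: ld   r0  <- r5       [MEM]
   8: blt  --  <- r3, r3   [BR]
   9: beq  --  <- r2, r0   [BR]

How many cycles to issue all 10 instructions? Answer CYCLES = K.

[0] i0  mulh  -- RAW r0
[1] i1&i2  and;xor  -- dual
[2] i3  sub  -- RAW r2
[3] i4&i5  sll;or  -- dual
[4] i6&i7  bne;ld  -- dual
[5] i8  blt  -- no-port BR/BR
[6] i9  beq  -- tail

CYCLES = 7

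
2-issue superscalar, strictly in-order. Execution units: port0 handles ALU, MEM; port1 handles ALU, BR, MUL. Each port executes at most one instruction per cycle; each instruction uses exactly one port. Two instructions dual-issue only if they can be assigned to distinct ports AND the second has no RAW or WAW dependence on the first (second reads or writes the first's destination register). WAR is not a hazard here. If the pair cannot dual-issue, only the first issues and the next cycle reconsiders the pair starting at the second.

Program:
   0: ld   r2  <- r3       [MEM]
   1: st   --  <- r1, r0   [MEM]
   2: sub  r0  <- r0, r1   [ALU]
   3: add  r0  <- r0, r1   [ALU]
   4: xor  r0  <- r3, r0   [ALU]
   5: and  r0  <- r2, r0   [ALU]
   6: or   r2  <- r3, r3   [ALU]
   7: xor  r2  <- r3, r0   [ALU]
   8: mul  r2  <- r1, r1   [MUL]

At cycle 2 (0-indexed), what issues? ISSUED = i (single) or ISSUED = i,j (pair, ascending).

t=0 i0:ld.MEM ; no-port MEM/MEM
t=1 i1,i2:st.MEM/sub.ALU ; dual
t=2 i3:add.ALU ; RAW+WAW r0
t=3 i4:xor.ALU ; RAW+WAW r0
t=4 i5,i6:and.ALU/or.ALU ; dual
t=5 i7:xor.ALU ; WAW r2
t=6 i8:mul.MUL ; tail

ISSUED = 3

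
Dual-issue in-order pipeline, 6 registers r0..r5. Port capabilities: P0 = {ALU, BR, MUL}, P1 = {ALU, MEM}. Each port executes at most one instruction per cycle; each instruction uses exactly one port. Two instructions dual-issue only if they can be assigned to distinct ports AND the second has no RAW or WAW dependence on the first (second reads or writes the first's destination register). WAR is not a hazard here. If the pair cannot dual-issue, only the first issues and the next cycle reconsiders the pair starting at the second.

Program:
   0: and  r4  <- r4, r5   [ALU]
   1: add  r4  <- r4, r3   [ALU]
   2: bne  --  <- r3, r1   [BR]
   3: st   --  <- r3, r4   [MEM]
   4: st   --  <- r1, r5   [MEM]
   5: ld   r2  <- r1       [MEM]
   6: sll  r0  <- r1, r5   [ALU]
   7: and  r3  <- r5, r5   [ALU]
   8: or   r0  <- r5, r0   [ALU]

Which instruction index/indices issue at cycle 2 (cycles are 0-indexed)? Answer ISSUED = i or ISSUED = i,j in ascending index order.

ISSUED = 3

c0: i0 and.ALU  RAW+WAW r4
c1: i1&i2 add.ALU+bne.BR  2-wide
c2: i3 st.MEM  no-port MEM/MEM
c3: i4 st.MEM  no-port MEM/MEM
c4: i5&i6 ld.MEM+sll.ALU  2-wide
c5: i7&i8 and.ALU+or.ALU  2-wide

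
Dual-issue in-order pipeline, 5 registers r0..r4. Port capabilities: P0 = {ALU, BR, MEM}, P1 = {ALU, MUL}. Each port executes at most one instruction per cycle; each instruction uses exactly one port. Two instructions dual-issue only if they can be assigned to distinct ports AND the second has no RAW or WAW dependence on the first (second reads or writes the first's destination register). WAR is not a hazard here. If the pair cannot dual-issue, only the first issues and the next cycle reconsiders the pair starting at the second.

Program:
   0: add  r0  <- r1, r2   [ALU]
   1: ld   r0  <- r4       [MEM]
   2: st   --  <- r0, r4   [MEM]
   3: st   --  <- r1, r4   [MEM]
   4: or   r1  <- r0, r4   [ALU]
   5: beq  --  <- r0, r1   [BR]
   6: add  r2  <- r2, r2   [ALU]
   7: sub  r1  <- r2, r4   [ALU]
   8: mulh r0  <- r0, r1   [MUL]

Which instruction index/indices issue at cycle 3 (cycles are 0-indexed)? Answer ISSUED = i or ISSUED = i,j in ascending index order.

ISSUED = 3,4

t=0 i0:add ; WAW r0
t=1 i1:ld ; no-port MEM/MEM
t=2 i2:st ; no-port MEM/MEM
t=3 i3&i4:st;or ; dual
t=4 i5&i6:beq;add ; dual
t=5 i7:sub ; RAW r1
t=6 i8:mulh ; tail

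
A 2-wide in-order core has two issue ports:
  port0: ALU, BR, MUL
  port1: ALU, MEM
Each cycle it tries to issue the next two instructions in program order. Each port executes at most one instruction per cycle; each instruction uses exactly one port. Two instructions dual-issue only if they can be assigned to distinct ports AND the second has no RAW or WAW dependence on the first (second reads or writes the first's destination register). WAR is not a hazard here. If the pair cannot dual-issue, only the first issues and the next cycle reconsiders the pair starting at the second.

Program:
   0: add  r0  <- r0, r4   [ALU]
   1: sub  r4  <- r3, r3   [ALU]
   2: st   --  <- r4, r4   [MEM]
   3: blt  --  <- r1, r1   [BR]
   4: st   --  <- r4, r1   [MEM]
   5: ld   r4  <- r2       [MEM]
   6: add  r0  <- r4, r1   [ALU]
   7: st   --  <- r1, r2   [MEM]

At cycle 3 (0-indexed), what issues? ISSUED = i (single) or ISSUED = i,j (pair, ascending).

ISSUED = 5

0. add+sub @i0&i1  | pair
1. st+blt @i2&i3  | pair
2. st @i4  | no-port MEM/MEM
3. ld @i5  | RAW r4
4. add+st @i6&i7  | pair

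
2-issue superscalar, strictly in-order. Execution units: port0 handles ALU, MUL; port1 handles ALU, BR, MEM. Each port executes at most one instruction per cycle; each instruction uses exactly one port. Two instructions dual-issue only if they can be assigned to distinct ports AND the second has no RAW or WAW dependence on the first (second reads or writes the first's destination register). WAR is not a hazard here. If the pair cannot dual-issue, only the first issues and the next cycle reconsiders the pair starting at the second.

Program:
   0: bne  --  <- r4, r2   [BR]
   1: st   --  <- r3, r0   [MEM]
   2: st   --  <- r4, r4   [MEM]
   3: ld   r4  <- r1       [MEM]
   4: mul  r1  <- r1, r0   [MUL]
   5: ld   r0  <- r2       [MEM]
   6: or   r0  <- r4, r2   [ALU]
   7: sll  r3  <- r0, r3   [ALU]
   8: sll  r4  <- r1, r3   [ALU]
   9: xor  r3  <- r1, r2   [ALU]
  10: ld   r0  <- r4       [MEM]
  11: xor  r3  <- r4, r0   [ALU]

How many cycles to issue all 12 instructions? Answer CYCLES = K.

CYCLES = 10

#0 head=0: bne i0 no-port BR/MEM
#1 head=1: st i1 no-port MEM/MEM
#2 head=2: st i2 no-port MEM/MEM
#3 head=3: ld+mul i3&i4 pair
#4 head=5: ld i5 WAW r0
#5 head=6: or i6 RAW r0
#6 head=7: sll i7 RAW r3
#7 head=8: sll+xor i8&i9 pair
#8 head=10: ld i10 RAW r0
#9 head=11: xor i11 tail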